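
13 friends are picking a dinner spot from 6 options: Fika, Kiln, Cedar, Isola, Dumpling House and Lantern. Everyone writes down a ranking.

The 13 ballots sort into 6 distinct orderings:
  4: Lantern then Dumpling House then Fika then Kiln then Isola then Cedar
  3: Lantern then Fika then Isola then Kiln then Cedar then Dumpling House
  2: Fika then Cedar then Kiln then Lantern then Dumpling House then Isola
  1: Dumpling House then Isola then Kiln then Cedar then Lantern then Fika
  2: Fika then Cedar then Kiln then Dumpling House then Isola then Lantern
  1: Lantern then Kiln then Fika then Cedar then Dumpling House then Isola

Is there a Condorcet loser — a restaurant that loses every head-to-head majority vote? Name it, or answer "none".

none

Pairwise majorities:
Fika vs Kiln: Fika, 11–2.
Fika vs Cedar: Fika is ranked higher on 4+3+2+2+1 = 12 ballots, Cedar on 1. Fika wins 12–1.
Fika vs Isola: Fika wins 12–1.
Fika vs Dumpling House: Fika is ranked higher on 3+2+2+1 = 8 ballots, Dumpling House on 5. Fika wins 8–5.
Fika vs Lantern: Fika is ranked higher on 2+2 = 4 ballots, Lantern on 9. Lantern wins 9–4.
Kiln vs Cedar: 4+3+1+1 = 9 for Kiln, 4 for Cedar — Kiln by 9–4.
Kiln vs Isola: Kiln wins 9–4.
Kiln vs Dumpling House: Kiln is ranked higher on 3+2+2+1 = 8 ballots, Dumpling House on 5. Kiln wins 8–5.
Kiln vs Lantern: Lantern, 8–5.
Cedar vs Isola: Isola wins 8–5.
Cedar vs Dumpling House: 8 to 5, Cedar.
Cedar vs Lantern: 5 to 8, Lantern.
Isola vs Dumpling House: Dumpling House wins 10–3.
Isola vs Lantern: 3 to 10, Lantern.
Dumpling House vs Lantern: 1+2 = 3 for Dumpling House, 10 for Lantern — Lantern by 10–3.
No restaurant is winless: Fika beats Kiln; Kiln beats Cedar; Cedar beats Dumpling House; Isola beats Cedar; Dumpling House beats Isola; Lantern beats Fika. There is no Condorcet loser.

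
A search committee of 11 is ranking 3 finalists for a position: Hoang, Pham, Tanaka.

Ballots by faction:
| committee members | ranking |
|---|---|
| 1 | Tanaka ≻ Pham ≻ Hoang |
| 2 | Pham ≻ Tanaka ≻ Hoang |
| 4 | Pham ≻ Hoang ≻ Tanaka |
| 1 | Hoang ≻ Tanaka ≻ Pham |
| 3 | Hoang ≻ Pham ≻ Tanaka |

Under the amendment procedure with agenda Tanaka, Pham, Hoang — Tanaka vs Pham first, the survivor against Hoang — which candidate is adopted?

Round 1: Tanaka vs Pham — 2–9, Pham advances.
Round 2: Pham vs Hoang — 7–4, Pham advances.
Pham survives the agenda.

Pham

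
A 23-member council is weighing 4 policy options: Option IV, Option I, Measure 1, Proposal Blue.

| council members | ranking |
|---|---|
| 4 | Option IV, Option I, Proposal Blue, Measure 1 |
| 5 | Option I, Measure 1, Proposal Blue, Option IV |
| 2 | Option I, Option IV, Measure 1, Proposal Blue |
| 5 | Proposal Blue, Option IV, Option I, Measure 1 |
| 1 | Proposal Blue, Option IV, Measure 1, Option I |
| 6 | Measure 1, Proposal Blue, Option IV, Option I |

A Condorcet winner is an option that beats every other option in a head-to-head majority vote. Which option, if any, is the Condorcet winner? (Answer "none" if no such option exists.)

Pairwise majorities:
Option IV vs Option I: 4+5+1+6 = 16 for Option IV, 7 for Option I — Option IV by 16–7.
Option IV vs Measure 1: Option IV is ranked higher on 4+2+5+1 = 12 ballots, Measure 1 on 11. Option IV wins 12–11.
Option IV vs Proposal Blue: 4+2 = 6 for Option IV, 17 for Proposal Blue — Proposal Blue by 17–6.
Option I vs Measure 1: 4+5+2+5 = 16 for Option I, 7 for Measure 1 — Option I by 16–7.
Option I vs Proposal Blue: 11 to 12, Proposal Blue.
Measure 1 vs Proposal Blue: Measure 1 preferred on 5+2+6 = 13 ballots; Measure 1 wins 13–10.
Each option drops at least one matchup (Option IV loses to Proposal Blue; Option I loses to Option IV; Measure 1 loses to Option IV; Proposal Blue loses to Measure 1); the cycle Option IV > Measure 1 > Proposal Blue > Option IV rules out a Condorcet winner.

none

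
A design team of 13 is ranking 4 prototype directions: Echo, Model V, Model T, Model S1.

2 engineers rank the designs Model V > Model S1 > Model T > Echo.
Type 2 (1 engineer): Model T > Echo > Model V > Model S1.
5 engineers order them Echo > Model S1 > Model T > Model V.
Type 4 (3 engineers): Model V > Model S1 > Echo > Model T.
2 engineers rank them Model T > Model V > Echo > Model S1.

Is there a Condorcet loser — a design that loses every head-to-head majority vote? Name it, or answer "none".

Pairwise majorities:
Echo vs Model V: 1+5 = 6 for Echo, 7 for Model V — Model V by 7–6.
Echo–Model T: Echo 8–5.
Echo–Model S1: Echo 8–5.
Model V–Model T: Model T 8–5.
Model V–Model S1: Model V 8–5.
Model T vs Model S1: 3 to 10, Model S1.
No design is winless: Echo beats Model T; Model V beats Echo; Model T beats Model V; Model S1 beats Model T. There is no Condorcet loser.

none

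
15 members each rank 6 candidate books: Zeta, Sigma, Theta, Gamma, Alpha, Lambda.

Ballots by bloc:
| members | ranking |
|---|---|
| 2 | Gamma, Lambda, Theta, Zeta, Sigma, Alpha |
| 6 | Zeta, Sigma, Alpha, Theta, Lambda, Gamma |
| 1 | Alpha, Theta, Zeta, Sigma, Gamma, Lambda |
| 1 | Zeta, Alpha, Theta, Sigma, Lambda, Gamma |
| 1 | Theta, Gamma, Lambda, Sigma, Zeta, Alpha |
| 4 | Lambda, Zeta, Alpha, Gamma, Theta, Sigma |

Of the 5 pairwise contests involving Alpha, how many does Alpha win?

Alpha against each rival (15 members):
Alpha vs Zeta: Alpha preferred on 1 ballot; Zeta wins 14–1.
Alpha vs Sigma: Sigma wins 9–6.
Alpha–Theta: Alpha 12–3.
Alpha vs Gamma: Alpha preferred on 6+1+1+4 = 12 ballots; Alpha wins 12–3.
Alpha vs Lambda: 8 to 7, Alpha.
Alpha beats Theta, Gamma, Lambda; loses to Zeta, Sigma — 3 pairwise wins.

3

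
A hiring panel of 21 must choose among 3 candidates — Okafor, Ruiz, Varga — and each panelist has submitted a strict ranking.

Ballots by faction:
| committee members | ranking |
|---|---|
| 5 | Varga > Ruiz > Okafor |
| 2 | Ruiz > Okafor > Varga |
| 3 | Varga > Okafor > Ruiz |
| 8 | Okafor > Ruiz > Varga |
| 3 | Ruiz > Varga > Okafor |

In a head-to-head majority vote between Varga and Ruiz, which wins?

Ballots ranking Varga above Ruiz: 5 + 3 = 8.
Ballots ranking Ruiz above Varga: 21 − 8 = 13.
Ruiz wins the head-to-head 13–8.

Ruiz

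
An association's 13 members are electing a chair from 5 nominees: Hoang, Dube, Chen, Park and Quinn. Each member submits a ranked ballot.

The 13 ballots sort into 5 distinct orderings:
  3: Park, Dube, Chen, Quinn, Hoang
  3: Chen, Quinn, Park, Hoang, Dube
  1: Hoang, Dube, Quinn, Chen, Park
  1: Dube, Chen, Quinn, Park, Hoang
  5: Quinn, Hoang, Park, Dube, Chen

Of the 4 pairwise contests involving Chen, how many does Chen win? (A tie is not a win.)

Chen against each rival (13 voters):
Chen vs Hoang: 7 to 6, Chen.
Chen vs Dube: Chen is ranked higher on 3 ballots, Dube on 10. Dube wins 10–3.
Chen vs Park: 5 to 8, Park.
Chen–Quinn: Chen 7–6.
Chen beats Hoang, Quinn; loses to Dube, Park — 2 pairwise wins.

2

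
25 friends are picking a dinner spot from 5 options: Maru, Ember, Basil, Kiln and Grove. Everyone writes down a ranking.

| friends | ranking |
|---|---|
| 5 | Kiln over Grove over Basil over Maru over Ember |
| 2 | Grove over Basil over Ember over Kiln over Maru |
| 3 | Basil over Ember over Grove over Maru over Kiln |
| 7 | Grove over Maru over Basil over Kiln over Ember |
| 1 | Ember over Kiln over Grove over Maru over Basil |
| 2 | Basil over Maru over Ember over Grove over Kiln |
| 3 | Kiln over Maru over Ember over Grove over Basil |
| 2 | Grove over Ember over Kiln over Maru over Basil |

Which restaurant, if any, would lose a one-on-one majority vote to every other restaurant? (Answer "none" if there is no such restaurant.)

Ember

Pairwise majorities:
Maru vs Ember: 5+7+2+3 = 17 for Maru, 8 for Ember — Maru by 17–8.
Maru vs Basil: Maru preferred on 7+1+3+2 = 13 ballots; Maru wins 13–12.
Maru vs Kiln: 12 to 13, Kiln.
Maru vs Grove: 2+3 = 5 for Maru, 20 for Grove — Grove by 20–5.
Ember vs Basil: 1+3+2 = 6 for Ember, 19 for Basil — Basil by 19–6.
Ember vs Kiln: Kiln wins 15–10.
Ember vs Grove: Ember is ranked higher on 3+1+2+3 = 9 ballots, Grove on 16. Grove wins 16–9.
Basil vs Kiln: Basil wins 14–11.
Basil–Grove: Grove 20–5.
Kiln vs Grove: 9 to 16, Grove.
Ember is beaten in every head-to-head and is the Condorcet loser.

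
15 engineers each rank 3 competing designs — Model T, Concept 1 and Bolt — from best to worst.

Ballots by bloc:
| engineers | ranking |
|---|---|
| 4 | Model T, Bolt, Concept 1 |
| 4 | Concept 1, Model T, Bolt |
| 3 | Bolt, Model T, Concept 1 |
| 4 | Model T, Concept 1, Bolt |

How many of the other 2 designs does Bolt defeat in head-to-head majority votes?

0

Bolt against each rival (15 engineers):
Bolt vs Model T: Bolt preferred on 3 ballots; Model T wins 12–3.
Bolt vs Concept 1: Bolt preferred on 4+3 = 7 ballots; Concept 1 wins 8–7.
Bolt beats no one; loses to Model T, Concept 1 — 0 pairwise wins.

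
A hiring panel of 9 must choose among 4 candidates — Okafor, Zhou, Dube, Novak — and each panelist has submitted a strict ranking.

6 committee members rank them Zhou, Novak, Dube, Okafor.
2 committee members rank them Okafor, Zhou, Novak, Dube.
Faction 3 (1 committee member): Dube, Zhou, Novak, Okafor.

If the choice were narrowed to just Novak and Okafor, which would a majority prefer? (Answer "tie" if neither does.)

Ballots ranking Novak above Okafor: 6 + 1 = 7.
Ballots ranking Okafor above Novak: 9 − 7 = 2.
Novak wins the head-to-head 7–2.

Novak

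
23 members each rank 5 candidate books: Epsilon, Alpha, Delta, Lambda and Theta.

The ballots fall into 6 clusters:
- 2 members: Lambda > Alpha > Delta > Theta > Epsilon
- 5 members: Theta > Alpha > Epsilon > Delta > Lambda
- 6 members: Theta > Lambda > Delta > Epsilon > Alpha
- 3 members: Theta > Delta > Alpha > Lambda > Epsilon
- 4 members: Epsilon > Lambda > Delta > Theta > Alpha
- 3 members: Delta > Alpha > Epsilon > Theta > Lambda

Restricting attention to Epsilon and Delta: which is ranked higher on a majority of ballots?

Ballots ranking Epsilon above Delta: 5 + 4 = 9.
Ballots ranking Delta above Epsilon: 23 − 9 = 14.
Delta wins the head-to-head 14–9.

Delta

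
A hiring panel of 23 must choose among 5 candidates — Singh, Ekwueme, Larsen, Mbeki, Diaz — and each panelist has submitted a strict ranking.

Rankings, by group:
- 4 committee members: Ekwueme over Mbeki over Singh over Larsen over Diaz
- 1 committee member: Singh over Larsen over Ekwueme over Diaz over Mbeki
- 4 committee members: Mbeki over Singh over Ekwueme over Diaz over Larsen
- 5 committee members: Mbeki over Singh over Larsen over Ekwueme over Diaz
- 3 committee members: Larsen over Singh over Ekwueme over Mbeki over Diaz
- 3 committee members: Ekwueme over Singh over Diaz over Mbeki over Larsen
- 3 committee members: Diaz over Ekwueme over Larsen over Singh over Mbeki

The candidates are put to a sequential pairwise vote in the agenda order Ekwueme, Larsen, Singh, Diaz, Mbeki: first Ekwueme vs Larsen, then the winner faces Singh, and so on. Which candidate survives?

Mbeki

Round 1: Ekwueme vs Larsen — 14–9, Ekwueme advances.
Round 2: Ekwueme vs Singh — 10–13, Singh advances.
Round 3: Singh vs Diaz — 20–3, Singh advances.
Round 4: Singh vs Mbeki — 10–13, Mbeki advances.
The agenda winner is Mbeki.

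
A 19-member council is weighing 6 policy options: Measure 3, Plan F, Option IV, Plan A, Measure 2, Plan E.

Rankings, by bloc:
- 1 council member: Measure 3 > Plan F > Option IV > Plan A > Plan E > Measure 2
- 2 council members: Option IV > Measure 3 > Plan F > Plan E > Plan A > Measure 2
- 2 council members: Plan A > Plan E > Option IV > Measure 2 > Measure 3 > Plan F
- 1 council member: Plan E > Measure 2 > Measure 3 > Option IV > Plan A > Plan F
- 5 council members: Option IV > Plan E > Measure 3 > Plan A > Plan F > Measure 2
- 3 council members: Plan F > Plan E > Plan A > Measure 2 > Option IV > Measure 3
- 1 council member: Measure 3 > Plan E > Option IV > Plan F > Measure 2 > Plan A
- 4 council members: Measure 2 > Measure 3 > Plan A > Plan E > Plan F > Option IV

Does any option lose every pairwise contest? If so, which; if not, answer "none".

none

Head-to-head results (19 council members):
Measure 3 vs Plan F: 16 for Measure 3, 3 for Plan F — Measure 3 by 16–3.
Measure 3 vs Option IV: 7 to 12, Option IV.
Measure 3 vs Plan A: Measure 3 is ranked higher on 1+2+1+5+1+4 = 14 ballots, Plan A on 5. Measure 3 wins 14–5.
Measure 3 vs Measure 2: Measure 3 preferred on 1+2+5+1 = 9 ballots; Measure 2 wins 10–9.
Measure 3 vs Plan E: Measure 3 is ranked higher on 1+2+1+4 = 8 ballots, Plan E on 11. Plan E wins 11–8.
Plan F vs Option IV: 8 to 11, Option IV.
Plan F–Plan A: Plan A 12–7.
Plan F vs Measure 2: 1+2+5+3+1 = 12 for Plan F, 7 for Measure 2 — Plan F by 12–7.
Plan F vs Plan E: 1+2+3 = 6 for Plan F, 13 for Plan E — Plan E by 13–6.
Option IV vs Plan A: Option IV, 10–9.
Option IV vs Measure 2: 11 to 8, Option IV.
Option IV–Plan E: Plan E 11–8.
Plan A–Measure 2: Plan A 13–6.
Plan A–Plan E: Plan E 12–7.
Measure 2 vs Plan E: Plan E wins 15–4.
Every option wins at least one matchup (Measure 3 beats Plan F; Plan F beats Measure 2; Option IV beats Measure 3; Plan A beats Plan F; Measure 2 beats Measure 3; Plan E beats Measure 3), so there is no Condorcet loser.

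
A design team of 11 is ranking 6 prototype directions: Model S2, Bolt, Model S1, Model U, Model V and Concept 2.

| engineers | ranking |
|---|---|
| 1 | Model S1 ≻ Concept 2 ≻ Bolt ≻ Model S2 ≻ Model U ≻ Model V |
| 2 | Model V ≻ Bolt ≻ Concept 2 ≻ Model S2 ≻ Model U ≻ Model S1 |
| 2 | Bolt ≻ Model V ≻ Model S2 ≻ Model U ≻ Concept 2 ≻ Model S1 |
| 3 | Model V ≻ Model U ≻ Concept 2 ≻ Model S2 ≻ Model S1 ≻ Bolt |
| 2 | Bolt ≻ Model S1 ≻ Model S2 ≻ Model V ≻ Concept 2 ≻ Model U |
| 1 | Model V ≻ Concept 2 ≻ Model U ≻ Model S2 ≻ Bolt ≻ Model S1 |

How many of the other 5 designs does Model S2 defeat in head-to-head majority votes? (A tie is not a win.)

Model S2 against each rival (11 engineers):
Model S2 vs Bolt: Model S2 preferred on 3+1 = 4 ballots; Bolt wins 7–4.
Model S2 vs Model S1: 2+2+3+1 = 8 for Model S2, 3 for Model S1 — Model S2 by 8–3.
Model S2 vs Model U: 7 to 4, Model S2.
Model S2 vs Model V: Model V wins 8–3.
Model S2 vs Concept 2: 4 to 7, Concept 2.
Model S2 beats Model S1, Model U; loses to Bolt, Model V, Concept 2 — 2 pairwise wins.

2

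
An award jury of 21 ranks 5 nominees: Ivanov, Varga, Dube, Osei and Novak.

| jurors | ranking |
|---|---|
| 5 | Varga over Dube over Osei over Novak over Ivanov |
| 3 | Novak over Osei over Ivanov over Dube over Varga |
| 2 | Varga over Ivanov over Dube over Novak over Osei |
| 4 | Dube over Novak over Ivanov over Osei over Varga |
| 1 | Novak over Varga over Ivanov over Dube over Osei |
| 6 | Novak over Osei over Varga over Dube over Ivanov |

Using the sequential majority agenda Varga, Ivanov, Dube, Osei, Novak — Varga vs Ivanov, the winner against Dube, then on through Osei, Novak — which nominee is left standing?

Round 1: Varga vs Ivanov — 14–7, Varga advances.
Round 2: Varga vs Dube — 14–7, Varga advances.
Round 3: Varga vs Osei — 8–13, Osei advances.
Round 4: Osei vs Novak — 5–16, Novak advances.
The agenda winner is Novak.

Novak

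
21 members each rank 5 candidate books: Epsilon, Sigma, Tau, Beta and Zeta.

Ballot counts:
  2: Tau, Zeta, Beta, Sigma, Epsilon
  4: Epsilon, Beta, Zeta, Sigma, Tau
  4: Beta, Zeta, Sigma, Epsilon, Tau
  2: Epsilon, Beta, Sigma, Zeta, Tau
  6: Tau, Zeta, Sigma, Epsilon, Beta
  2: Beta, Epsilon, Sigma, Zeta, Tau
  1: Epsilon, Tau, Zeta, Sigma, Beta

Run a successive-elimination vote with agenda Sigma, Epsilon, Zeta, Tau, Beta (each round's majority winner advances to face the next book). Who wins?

Round 1: Sigma vs Epsilon — 12–9, Sigma advances.
Round 2: Sigma vs Zeta — 4–17, Zeta advances.
Round 3: Zeta vs Tau — 12–9, Zeta advances.
Round 4: Zeta vs Beta — 9–12, Beta advances.
The agenda winner is Beta.

Beta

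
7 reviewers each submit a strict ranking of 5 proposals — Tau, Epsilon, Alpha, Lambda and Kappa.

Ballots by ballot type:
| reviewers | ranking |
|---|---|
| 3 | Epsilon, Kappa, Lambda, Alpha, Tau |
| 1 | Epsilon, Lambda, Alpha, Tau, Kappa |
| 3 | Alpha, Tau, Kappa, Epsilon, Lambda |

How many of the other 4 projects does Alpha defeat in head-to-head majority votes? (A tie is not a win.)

2

Alpha against each rival (7 reviewers):
Alpha vs Tau: Alpha preferred on 3+1+3 = 7 ballots; Alpha wins 7–0.
Alpha vs Epsilon: Alpha is ranked higher on 3 ballots, Epsilon on 4. Epsilon wins 4–3.
Alpha–Lambda: Lambda 4–3.
Alpha–Kappa: Alpha 4–3.
Alpha beats Tau, Kappa; loses to Epsilon, Lambda — 2 pairwise wins.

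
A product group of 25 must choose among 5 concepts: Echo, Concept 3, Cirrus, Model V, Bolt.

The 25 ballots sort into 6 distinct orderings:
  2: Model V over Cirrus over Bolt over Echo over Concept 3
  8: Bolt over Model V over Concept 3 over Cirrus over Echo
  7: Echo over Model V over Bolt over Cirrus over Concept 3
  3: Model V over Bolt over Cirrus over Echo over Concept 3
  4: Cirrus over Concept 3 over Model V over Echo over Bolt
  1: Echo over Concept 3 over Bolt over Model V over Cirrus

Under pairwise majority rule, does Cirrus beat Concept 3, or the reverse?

Ballots ranking Cirrus above Concept 3: 2 + 7 + 3 + 4 = 16.
Ballots ranking Concept 3 above Cirrus: 25 − 16 = 9.
Cirrus wins the head-to-head 16–9.

Cirrus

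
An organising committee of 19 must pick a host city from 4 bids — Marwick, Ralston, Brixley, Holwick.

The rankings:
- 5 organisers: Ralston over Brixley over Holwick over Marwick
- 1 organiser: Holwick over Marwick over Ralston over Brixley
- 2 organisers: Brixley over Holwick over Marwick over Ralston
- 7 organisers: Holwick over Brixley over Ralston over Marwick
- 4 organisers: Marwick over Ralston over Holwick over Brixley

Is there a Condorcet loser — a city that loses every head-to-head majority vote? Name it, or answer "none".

Marwick

Head-to-head results (19 organisers):
Marwick vs Ralston: 7 to 12, Ralston.
Marwick vs Brixley: Brixley, 14–5.
Marwick vs Holwick: Holwick wins 15–4.
Ralston vs Brixley: Ralston is ranked higher on 5+1+4 = 10 ballots, Brixley on 9. Ralston wins 10–9.
Ralston vs Holwick: Holwick, 10–9.
Brixley–Holwick: Holwick 12–7.
Marwick loses to every other city — it is the Condorcet loser.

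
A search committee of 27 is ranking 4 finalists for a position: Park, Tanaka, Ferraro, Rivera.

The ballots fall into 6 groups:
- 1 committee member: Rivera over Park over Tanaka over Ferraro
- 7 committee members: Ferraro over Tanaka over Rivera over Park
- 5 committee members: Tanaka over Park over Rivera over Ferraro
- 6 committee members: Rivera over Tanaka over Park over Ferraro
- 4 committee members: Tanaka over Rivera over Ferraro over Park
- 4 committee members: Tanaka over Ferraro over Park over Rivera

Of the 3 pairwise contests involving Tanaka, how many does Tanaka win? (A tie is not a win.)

3

Tanaka against each rival (27 committee members):
Tanaka vs Park: 7+5+6+4+4 = 26 for Tanaka, 1 for Park — Tanaka by 26–1.
Tanaka vs Ferraro: Tanaka wins 20–7.
Tanaka–Rivera: Tanaka 20–7.
Tanaka beats Park, Ferraro, Rivera — 3 pairwise wins.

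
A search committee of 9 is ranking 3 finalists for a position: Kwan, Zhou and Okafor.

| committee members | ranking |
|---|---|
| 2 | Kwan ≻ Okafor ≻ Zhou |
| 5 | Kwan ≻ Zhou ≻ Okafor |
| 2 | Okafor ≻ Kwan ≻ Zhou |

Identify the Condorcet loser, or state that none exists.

Pairwise majorities:
Kwan vs Zhou: Kwan preferred on 2+5+2 = 9 ballots; Kwan wins 9–0.
Kwan vs Okafor: 7 to 2, Kwan.
Zhou vs Okafor: 5 for Zhou, 4 for Okafor — Zhou by 5–4.
Only Okafor has no wins; Okafor is the Condorcet loser.

Okafor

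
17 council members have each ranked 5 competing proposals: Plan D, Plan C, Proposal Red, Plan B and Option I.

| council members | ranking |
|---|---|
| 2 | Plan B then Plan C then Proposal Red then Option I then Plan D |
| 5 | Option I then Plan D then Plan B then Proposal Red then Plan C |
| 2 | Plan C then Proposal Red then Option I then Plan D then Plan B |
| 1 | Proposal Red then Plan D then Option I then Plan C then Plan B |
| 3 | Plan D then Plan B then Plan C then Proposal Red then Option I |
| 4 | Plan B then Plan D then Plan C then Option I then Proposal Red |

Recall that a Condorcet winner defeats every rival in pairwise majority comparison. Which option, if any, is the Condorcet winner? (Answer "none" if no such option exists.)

Pairwise majorities:
Plan D vs Plan C: Plan D wins 13–4.
Plan D vs Proposal Red: Plan D, 12–5.
Plan D vs Plan B: Plan D wins 11–6.
Plan D vs Option I: Option I wins 9–8.
Plan C vs Proposal Red: Plan C, 11–6.
Plan C vs Plan B: Plan B, 14–3.
Plan C–Option I: Plan C 11–6.
Proposal Red vs Plan B: Plan B, 14–3.
Proposal Red vs Option I: Option I, 9–8.
Plan B vs Option I: Plan B wins 9–8.
Each option drops at least one matchup (Plan D loses to Option I; Plan C loses to Plan D; Proposal Red loses to Plan D; Plan B loses to Plan D; Option I loses to Plan C); the cycle Plan D > Plan C > Option I > Plan D rules out a Condorcet winner.

none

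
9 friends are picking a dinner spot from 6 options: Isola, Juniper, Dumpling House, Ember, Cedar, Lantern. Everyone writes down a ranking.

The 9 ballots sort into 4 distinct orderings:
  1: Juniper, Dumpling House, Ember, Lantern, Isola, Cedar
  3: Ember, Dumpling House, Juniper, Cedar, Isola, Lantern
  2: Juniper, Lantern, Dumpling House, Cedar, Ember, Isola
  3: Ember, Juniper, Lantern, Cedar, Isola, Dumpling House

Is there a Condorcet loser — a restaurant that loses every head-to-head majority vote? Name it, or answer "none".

Pairwise majorities:
Isola vs Juniper: Isola is ranked higher on 0 ballots, Juniper on 9. Juniper wins 9–0.
Isola vs Dumpling House: Isola preferred on 3 ballots; Dumpling House wins 6–3.
Isola vs Ember: Isola is ranked higher on 0 ballots, Ember on 9. Ember wins 9–0.
Isola vs Cedar: 1 for Isola, 8 for Cedar — Cedar by 8–1.
Isola vs Lantern: 3 for Isola, 6 for Lantern — Lantern by 6–3.
Juniper vs Dumpling House: Juniper, 6–3.
Juniper vs Ember: Juniper is ranked higher on 1+2 = 3 ballots, Ember on 6. Ember wins 6–3.
Juniper–Cedar: Juniper 9–0.
Juniper vs Lantern: 9 to 0, Juniper.
Dumpling House vs Ember: Dumpling House preferred on 1+2 = 3 ballots; Ember wins 6–3.
Dumpling House vs Cedar: Dumpling House wins 6–3.
Dumpling House vs Lantern: Lantern wins 5–4.
Ember vs Cedar: Ember preferred on 1+3+3 = 7 ballots; Ember wins 7–2.
Ember vs Lantern: Ember, 7–2.
Cedar vs Lantern: Cedar preferred on 3 ballots; Lantern wins 6–3.
Only Isola has no wins; Isola is the Condorcet loser.

Isola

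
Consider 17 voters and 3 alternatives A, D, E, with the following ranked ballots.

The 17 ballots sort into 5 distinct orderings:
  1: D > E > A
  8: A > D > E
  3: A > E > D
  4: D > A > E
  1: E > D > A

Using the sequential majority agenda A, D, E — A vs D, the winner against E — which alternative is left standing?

Round 1: A vs D — 11–6, A advances.
Round 2: A vs E — 15–2, A advances.
A survives the agenda.

A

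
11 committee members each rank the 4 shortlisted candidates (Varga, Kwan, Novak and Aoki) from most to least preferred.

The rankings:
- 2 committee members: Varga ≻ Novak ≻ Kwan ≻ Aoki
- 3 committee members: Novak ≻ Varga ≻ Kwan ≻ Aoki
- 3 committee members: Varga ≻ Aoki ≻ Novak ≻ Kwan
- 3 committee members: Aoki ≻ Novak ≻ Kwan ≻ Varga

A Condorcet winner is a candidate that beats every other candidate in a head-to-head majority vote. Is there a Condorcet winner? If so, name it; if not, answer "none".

Head-to-head results (11 committee members):
Varga vs Kwan: 2+3+3 = 8 for Varga, 3 for Kwan — Varga by 8–3.
Varga vs Novak: Varga preferred on 2+3 = 5 ballots; Novak wins 6–5.
Varga vs Aoki: Varga is ranked higher on 2+3+3 = 8 ballots, Aoki on 3. Varga wins 8–3.
Kwan vs Novak: Kwan is ranked higher on 0 ballots, Novak on 11. Novak wins 11–0.
Kwan vs Aoki: 2+3 = 5 for Kwan, 6 for Aoki — Aoki by 6–5.
Novak vs Aoki: 2+3 = 5 for Novak, 6 for Aoki — Aoki by 6–5.
Every candidate loses at least once (Varga loses to Novak; Kwan loses to Varga; Novak loses to Aoki; Aoki loses to Varga). The majority relation contains the cycle Varga beats Aoki beats Novak beats Varga, so there is no Condorcet winner.

none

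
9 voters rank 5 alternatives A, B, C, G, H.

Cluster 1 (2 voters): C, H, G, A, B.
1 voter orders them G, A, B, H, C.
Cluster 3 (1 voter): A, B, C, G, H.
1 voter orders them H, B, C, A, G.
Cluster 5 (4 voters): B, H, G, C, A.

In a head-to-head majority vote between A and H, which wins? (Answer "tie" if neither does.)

Ballots ranking A above H: 1 + 1 = 2.
Ballots ranking H above A: 9 − 2 = 7.
H wins the head-to-head 7–2.

H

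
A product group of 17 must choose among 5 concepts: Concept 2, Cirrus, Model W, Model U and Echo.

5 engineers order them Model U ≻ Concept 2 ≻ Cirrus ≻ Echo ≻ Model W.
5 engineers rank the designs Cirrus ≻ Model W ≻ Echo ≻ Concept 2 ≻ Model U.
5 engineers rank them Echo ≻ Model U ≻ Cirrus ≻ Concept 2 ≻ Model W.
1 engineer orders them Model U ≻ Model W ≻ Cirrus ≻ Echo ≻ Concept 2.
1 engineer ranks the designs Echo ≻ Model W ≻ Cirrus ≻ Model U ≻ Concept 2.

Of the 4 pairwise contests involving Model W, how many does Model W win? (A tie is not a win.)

Model W against each rival (17 engineers):
Model W vs Concept 2: 5+1+1 = 7 for Model W, 10 for Concept 2 — Concept 2 by 10–7.
Model W vs Cirrus: Model W preferred on 1+1 = 2 ballots; Cirrus wins 15–2.
Model W vs Model U: Model U wins 11–6.
Model W vs Echo: 6 to 11, Echo.
Model W beats no one; loses to Concept 2, Cirrus, Model U, Echo — 0 pairwise wins.

0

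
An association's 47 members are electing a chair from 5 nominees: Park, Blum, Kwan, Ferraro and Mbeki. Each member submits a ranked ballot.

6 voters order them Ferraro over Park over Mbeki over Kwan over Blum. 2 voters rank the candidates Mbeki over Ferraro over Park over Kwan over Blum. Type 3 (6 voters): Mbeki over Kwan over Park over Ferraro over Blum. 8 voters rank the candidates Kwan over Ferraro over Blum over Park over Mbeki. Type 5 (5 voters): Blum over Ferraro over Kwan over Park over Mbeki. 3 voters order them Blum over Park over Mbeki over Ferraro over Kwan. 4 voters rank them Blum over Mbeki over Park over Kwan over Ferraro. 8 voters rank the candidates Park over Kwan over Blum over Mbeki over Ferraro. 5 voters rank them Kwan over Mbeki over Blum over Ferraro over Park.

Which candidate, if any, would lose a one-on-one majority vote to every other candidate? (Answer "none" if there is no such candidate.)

Pairwise majorities:
Park vs Blum: Blum, 25–22.
Park vs Kwan: Park preferred on 6+2+3+4+8 = 23 ballots; Kwan wins 24–23.
Park vs Ferraro: Ferraro, 26–21.
Park vs Mbeki: Park is ranked higher on 6+8+5+3+8 = 30 ballots, Mbeki on 17. Park wins 30–17.
Blum vs Kwan: Kwan, 35–12.
Blum vs Ferraro: Blum wins 25–22.
Blum vs Mbeki: Blum is ranked higher on 8+5+3+4+8 = 28 ballots, Mbeki on 19. Blum wins 28–19.
Kwan vs Ferraro: Kwan, 31–16.
Kwan vs Mbeki: Kwan is ranked higher on 8+5+8+5 = 26 ballots, Mbeki on 21. Kwan wins 26–21.
Ferraro vs Mbeki: 6+8+5 = 19 for Ferraro, 28 for Mbeki — Mbeki by 28–19.
Every candidate wins at least one matchup (Park beats Mbeki; Blum beats Park; Kwan beats Park; Ferraro beats Park; Mbeki beats Ferraro), so there is no Condorcet loser.

none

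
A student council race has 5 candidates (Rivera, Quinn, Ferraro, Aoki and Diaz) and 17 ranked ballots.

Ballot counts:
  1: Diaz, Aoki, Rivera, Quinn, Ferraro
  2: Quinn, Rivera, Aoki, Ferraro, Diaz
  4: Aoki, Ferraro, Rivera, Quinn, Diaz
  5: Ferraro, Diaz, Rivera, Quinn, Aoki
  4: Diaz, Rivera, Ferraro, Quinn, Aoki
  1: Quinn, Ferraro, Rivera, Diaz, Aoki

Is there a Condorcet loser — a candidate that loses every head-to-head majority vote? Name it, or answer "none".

Pairwise majorities:
Rivera vs Quinn: Rivera wins 14–3.
Rivera vs Ferraro: Rivera is ranked higher on 1+2+4 = 7 ballots, Ferraro on 10. Ferraro wins 10–7.
Rivera vs Aoki: 2+5+4+1 = 12 for Rivera, 5 for Aoki — Rivera by 12–5.
Rivera vs Diaz: Diaz wins 10–7.
Quinn vs Ferraro: Ferraro wins 13–4.
Quinn vs Aoki: Quinn, 12–5.
Quinn vs Diaz: Quinn preferred on 2+4+1 = 7 ballots; Diaz wins 10–7.
Ferraro vs Aoki: Ferraro wins 10–7.
Ferraro vs Diaz: Ferraro is ranked higher on 2+4+5+1 = 12 ballots, Diaz on 5. Ferraro wins 12–5.
Aoki vs Diaz: Diaz, 11–6.
Aoki loses to every other candidate — it is the Condorcet loser.

Aoki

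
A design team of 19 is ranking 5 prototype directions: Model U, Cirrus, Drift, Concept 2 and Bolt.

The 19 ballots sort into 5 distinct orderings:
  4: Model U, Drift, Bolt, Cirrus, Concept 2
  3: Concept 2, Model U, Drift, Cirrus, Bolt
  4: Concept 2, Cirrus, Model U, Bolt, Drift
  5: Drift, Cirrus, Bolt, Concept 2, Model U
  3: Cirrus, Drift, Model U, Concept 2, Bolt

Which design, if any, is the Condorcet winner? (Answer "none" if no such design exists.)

none

Check each pair by majority over 19 ballots:
Model U–Cirrus: Cirrus 12–7.
Model U vs Drift: Model U, 11–8.
Model U vs Concept 2: 4+3 = 7 for Model U, 12 for Concept 2 — Concept 2 by 12–7.
Model U vs Bolt: 14 to 5, Model U.
Cirrus vs Drift: Drift, 12–7.
Cirrus–Concept 2: Cirrus 12–7.
Cirrus vs Bolt: 15 to 4, Cirrus.
Drift–Concept 2: Drift 12–7.
Drift vs Bolt: Drift wins 15–4.
Concept 2 vs Bolt: Concept 2 wins 10–9.
No design is unbeaten: Model U loses to Cirrus; Cirrus loses to Drift; Drift loses to Model U; Concept 2 loses to Cirrus; Bolt loses to Model U. In particular Model U > Drift > Cirrus > Model U is a majority cycle — no Condorcet winner exists.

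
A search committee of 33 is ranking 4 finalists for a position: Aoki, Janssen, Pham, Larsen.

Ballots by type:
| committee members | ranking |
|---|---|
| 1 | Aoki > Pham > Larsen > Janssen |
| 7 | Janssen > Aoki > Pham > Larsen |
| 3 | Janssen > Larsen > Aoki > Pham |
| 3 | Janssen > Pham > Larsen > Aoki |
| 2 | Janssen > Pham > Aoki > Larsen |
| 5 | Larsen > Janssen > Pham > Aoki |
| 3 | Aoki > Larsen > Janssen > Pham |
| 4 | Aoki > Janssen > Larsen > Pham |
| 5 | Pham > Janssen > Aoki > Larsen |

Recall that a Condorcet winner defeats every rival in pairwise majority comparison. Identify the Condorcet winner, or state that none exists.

Head-to-head results (33 committee members):
Aoki vs Janssen: Janssen, 25–8.
Aoki–Pham: Aoki 18–15.
Aoki vs Larsen: Aoki, 22–11.
Janssen vs Pham: 27 for Janssen, 6 for Pham — Janssen by 27–6.
Janssen vs Larsen: Janssen is ranked higher on 7+3+3+2+4+5 = 24 ballots, Larsen on 9. Janssen wins 24–9.
Pham vs Larsen: Pham, 18–15.
Janssen wins every pairwise contest, so Janssen is the Condorcet winner.

Janssen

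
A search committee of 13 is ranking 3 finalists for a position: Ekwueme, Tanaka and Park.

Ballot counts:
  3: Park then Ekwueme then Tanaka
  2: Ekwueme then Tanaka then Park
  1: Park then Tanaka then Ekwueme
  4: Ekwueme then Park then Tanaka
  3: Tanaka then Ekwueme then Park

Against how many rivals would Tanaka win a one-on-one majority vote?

Tanaka against each rival (13 committee members):
Tanaka vs Ekwueme: Tanaka preferred on 1+3 = 4 ballots; Ekwueme wins 9–4.
Tanaka vs Park: Park wins 8–5.
Tanaka beats no one; loses to Ekwueme, Park — 0 pairwise wins.

0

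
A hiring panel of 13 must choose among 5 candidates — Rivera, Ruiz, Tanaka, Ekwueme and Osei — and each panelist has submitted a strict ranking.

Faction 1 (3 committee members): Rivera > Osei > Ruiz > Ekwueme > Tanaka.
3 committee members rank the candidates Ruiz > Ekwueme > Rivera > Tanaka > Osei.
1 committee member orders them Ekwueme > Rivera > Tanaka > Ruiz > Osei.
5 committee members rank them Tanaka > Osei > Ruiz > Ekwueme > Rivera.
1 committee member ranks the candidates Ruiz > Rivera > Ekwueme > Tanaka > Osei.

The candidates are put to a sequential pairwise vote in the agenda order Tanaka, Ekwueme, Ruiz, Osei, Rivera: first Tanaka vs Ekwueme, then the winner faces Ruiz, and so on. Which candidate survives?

Rivera

Round 1: Tanaka vs Ekwueme — 5–8, Ekwueme advances.
Round 2: Ekwueme vs Ruiz — 1–12, Ruiz advances.
Round 3: Ruiz vs Osei — 5–8, Osei advances.
Round 4: Osei vs Rivera — 5–8, Rivera advances.
Rivera survives the agenda.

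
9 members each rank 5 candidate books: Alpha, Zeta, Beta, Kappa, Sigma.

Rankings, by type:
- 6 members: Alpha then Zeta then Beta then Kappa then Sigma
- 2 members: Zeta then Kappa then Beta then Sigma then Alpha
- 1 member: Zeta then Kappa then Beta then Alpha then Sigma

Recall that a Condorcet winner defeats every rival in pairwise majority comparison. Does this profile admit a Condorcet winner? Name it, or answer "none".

Pairwise majorities:
Alpha vs Zeta: Alpha wins 6–3.
Alpha vs Beta: Alpha wins 6–3.
Alpha vs Kappa: 6 to 3, Alpha.
Alpha–Sigma: Alpha 7–2.
Zeta vs Beta: 9 to 0, Zeta.
Zeta vs Kappa: 9 to 0, Zeta.
Zeta vs Sigma: Zeta wins 9–0.
Beta vs Kappa: 6 to 3, Beta.
Beta vs Sigma: Beta is ranked higher on 6+2+1 = 9 ballots, Sigma on 0. Beta wins 9–0.
Kappa vs Sigma: Kappa preferred on 6+2+1 = 9 ballots; Kappa wins 9–0.
Alpha wins every pairwise contest, so Alpha is the Condorcet winner.

Alpha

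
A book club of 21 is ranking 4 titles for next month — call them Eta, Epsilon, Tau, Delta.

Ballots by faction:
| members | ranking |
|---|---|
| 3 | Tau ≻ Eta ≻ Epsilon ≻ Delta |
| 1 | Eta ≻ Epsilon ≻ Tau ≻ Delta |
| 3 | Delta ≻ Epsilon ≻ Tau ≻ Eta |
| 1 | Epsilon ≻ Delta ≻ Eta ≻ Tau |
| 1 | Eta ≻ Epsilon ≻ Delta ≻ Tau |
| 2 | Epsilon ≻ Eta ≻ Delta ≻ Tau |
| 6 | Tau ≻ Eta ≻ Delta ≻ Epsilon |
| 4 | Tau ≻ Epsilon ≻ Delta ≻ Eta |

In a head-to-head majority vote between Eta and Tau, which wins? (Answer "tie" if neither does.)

Ballots ranking Eta above Tau: 1 + 1 + 1 + 2 = 5.
Ballots ranking Tau above Eta: 21 − 5 = 16.
Tau wins the head-to-head 16–5.

Tau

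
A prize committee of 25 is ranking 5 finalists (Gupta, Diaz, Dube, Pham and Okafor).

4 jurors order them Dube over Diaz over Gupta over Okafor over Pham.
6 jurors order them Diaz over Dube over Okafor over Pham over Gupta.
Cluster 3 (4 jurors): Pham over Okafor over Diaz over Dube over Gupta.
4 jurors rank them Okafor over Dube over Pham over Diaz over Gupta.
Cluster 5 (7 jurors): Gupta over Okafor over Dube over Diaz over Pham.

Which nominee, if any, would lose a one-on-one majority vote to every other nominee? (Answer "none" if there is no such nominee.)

Head-to-head results (25 jurors):
Gupta–Diaz: Diaz 18–7.
Gupta vs Dube: Gupta is ranked higher on 7 ballots, Dube on 18. Dube wins 18–7.
Gupta vs Pham: Pham, 14–11.
Gupta–Okafor: Okafor 14–11.
Diaz vs Dube: Dube, 15–10.
Diaz vs Pham: 17 to 8, Diaz.
Diaz vs Okafor: Okafor, 15–10.
Dube vs Pham: Dube is ranked higher on 4+6+4+7 = 21 ballots, Pham on 4. Dube wins 21–4.
Dube vs Okafor: Okafor, 15–10.
Pham vs Okafor: 4 to 21, Okafor.
Only Gupta has no wins; Gupta is the Condorcet loser.

Gupta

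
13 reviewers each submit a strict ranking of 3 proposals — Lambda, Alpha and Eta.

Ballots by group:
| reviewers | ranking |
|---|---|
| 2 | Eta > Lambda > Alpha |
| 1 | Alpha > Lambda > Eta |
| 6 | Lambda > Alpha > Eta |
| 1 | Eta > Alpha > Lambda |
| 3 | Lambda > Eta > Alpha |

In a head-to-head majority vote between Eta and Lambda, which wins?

Ballots ranking Eta above Lambda: 2 + 1 = 3.
Ballots ranking Lambda above Eta: 13 − 3 = 10.
Lambda wins the head-to-head 10–3.

Lambda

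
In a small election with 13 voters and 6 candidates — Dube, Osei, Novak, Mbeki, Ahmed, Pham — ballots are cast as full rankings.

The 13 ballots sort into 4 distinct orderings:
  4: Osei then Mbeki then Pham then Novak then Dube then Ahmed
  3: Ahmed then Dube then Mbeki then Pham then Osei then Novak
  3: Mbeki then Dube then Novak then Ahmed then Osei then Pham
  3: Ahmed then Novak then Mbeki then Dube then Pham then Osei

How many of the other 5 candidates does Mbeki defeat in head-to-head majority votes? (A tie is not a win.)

Mbeki against each rival (13 voters):
Mbeki vs Dube: 10 to 3, Mbeki.
Mbeki vs Osei: Mbeki is ranked higher on 3+3+3 = 9 ballots, Osei on 4. Mbeki wins 9–4.
Mbeki vs Novak: Mbeki wins 10–3.
Mbeki vs Ahmed: 4+3 = 7 for Mbeki, 6 for Ahmed — Mbeki by 7–6.
Mbeki vs Pham: 13 to 0, Mbeki.
Mbeki beats Dube, Osei, Novak, Ahmed, Pham — 5 pairwise wins.

5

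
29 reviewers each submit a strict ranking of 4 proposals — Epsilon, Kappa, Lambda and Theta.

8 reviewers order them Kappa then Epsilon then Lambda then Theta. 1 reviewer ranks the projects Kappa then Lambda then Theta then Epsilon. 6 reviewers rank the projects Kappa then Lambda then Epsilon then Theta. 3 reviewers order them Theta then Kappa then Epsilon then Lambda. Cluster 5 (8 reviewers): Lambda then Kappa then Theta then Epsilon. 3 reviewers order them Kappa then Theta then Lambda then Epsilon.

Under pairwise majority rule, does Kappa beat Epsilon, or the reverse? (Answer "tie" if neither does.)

Kappa

Ballots ranking Kappa above Epsilon: 8 + 1 + 6 + 3 + 8 + 3 = 29.
Ballots ranking Epsilon above Kappa: 29 − 29 = 0.
Kappa wins the head-to-head 29–0.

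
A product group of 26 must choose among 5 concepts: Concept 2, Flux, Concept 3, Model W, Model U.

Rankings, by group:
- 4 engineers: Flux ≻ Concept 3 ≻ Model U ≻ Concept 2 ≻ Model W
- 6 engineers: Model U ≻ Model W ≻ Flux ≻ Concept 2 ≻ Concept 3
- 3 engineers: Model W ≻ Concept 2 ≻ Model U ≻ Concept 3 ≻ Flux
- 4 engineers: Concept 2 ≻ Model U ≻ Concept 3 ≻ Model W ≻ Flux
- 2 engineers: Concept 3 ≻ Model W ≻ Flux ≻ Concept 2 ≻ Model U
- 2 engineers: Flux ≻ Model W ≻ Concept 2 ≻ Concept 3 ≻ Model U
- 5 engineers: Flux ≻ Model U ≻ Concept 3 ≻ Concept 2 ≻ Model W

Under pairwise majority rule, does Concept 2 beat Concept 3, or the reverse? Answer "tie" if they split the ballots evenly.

Concept 2

Ballots ranking Concept 2 above Concept 3: 6 + 3 + 4 + 2 = 15.
Ballots ranking Concept 3 above Concept 2: 26 − 15 = 11.
Concept 2 wins the head-to-head 15–11.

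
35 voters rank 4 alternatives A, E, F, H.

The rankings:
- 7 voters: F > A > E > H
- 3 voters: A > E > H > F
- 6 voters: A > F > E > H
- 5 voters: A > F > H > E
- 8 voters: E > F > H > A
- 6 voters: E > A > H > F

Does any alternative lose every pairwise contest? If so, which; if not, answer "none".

H

Pairwise majorities:
A vs E: A is ranked higher on 7+3+6+5 = 21 ballots, E on 14. A wins 21–14.
A vs F: A wins 20–15.
A vs H: 27 to 8, A.
E vs F: F wins 18–17.
E vs H: E, 30–5.
F–H: F 26–9.
H is beaten in every head-to-head and is the Condorcet loser.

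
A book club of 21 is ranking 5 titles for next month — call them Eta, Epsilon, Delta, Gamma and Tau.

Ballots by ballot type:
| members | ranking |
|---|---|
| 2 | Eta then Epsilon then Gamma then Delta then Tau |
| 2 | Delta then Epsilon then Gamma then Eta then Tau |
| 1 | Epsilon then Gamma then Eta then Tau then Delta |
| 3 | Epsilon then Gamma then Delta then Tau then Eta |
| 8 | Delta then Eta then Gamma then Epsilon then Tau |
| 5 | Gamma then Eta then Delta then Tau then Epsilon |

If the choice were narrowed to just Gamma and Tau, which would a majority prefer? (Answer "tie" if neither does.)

Gamma

Ballots ranking Gamma above Tau: 2 + 2 + 1 + 3 + 8 + 5 = 21.
Ballots ranking Tau above Gamma: 21 − 21 = 0.
Gamma wins the head-to-head 21–0.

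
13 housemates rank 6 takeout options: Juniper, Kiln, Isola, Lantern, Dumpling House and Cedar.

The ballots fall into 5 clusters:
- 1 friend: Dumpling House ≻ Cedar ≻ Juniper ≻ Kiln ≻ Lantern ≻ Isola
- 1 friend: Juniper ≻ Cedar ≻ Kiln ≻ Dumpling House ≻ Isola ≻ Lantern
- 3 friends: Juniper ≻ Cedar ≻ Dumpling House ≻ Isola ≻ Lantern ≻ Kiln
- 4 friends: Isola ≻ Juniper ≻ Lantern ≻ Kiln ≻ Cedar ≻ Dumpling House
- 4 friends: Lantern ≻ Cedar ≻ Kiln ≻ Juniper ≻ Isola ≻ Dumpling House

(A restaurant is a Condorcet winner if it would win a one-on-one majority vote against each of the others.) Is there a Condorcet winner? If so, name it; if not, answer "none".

Check each pair by majority over 13 ballots:
Juniper vs Kiln: Juniper wins 9–4.
Juniper vs Isola: Juniper wins 9–4.
Juniper vs Lantern: Juniper, 9–4.
Juniper–Dumpling House: Juniper 12–1.
Juniper vs Cedar: Juniper, 8–5.
Kiln vs Isola: Isola wins 7–6.
Kiln–Lantern: Lantern 11–2.
Kiln vs Dumpling House: Kiln wins 9–4.
Kiln–Cedar: Cedar 9–4.
Isola–Lantern: Isola 8–5.
Isola–Dumpling House: Isola 8–5.
Isola–Cedar: Cedar 9–4.
Lantern vs Dumpling House: Lantern, 8–5.
Lantern vs Cedar: Lantern wins 8–5.
Dumpling House vs Cedar: Cedar wins 12–1.
Juniper defeats every rival head-to-head and is the Condorcet winner.

Juniper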